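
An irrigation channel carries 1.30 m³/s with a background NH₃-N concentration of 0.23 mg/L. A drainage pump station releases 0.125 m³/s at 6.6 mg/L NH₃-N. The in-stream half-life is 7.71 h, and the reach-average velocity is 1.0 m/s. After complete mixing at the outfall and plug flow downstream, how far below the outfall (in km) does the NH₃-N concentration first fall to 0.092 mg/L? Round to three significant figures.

Flow-weighted average: C = (1.300·0.2300 + 0.1250·6.600) / 1.425 = 1.124/1.425 = 0.7888 mg/L.
Half-life 7.71 h → k = ln 2 / 7.71 = 0.08990 h⁻¹ = 2.158 d⁻¹.
Set 0.7888·exp(−k·t) = 0.092 → t = ln(0.7888/0.092)/k = 86040 s = 23.90 h.
Distance = v·t = 1.0·86040 = 86040 m = 86.04 km.

86.0 km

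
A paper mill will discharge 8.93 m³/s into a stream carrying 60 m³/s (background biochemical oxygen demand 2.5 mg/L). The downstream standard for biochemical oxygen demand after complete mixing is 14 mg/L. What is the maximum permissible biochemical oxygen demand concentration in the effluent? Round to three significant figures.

At the limit, (Qr·Cr + Qe·Cₑ)/(Qr + Qe) = 14:
Cₑ = (68.93·14 − 60.00·2.500) / 8.930 = 91.27 mg/L.

91.3 mg/L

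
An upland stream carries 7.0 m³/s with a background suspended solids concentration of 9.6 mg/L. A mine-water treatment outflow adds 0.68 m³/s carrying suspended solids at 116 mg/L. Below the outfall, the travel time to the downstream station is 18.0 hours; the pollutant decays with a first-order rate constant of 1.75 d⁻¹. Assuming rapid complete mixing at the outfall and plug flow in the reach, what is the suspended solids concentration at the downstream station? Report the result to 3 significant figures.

5.12 mg/L

Mass balance: C = (7.000·9.600 + 0.6800·116.0) / 7.680 = 146.1/7.680 = 19.02 mg/L.
Applying C = C₀e^(−kt): 19.02 × 0.2691 = 5.119 mg/L.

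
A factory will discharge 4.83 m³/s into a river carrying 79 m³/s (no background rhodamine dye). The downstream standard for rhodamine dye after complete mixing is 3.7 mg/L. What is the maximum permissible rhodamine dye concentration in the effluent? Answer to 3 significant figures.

At the limit, (Qr·Cr + Qe·Cₑ)/(Qr + Qe) = 3.7:
Cₑ = (83.83·3.7 − 79.00·0) / 4.830 = 64.22 mg/L.

64.2 mg/L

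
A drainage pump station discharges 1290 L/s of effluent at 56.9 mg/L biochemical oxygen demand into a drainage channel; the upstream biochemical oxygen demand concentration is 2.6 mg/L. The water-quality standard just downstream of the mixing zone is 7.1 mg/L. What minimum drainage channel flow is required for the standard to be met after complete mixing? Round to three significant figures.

Set C_mix = 7.1: (Q·2.600 + 1290·56.90) / (Q + 1290) = 7.1
→ Q = 1290·(56.90 − 7.1)/(7.1 − 2.600) = 14280 L/s.

14300 L/s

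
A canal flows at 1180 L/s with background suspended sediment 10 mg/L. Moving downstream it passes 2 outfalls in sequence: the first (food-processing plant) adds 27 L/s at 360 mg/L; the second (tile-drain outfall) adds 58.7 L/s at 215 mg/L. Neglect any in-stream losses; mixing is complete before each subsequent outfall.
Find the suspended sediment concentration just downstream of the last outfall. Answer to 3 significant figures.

After outfall 1: Q = 1180 + 27.00 = 1207 L/s; C = (1180·10.00 + 27.00·360.0)/1207 = 17.83 mg/L.
After outfall 2: Q = 1207 + 58.70 = 1266 L/s; C = (1207·17.83 + 58.70·215.0)/1266 = 26.97 mg/L.

27.0 mg/L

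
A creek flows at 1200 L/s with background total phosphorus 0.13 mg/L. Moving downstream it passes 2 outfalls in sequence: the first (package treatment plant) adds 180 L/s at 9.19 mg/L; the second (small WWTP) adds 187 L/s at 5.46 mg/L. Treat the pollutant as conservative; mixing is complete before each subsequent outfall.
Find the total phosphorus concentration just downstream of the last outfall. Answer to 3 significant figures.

1.81 mg/L

Below outfall 1: Q → 1380 L/s, C = (1200·0.1300 + 180.0·9.190)/1380 = 1.312 mg/L.
Below outfall 2: Q → 1567 L/s, C = (1380·1.312 + 187.0·5.460)/1567 = 1.807 mg/L.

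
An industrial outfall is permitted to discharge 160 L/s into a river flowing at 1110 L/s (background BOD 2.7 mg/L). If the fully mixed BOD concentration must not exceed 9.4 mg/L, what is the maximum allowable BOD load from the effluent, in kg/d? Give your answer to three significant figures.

773 kg/d

Mass balance at the limit: 1110·2.700 + 160.0·Cₑ = 1270·9.4 → Cₑ = 55.88 mg/L.
160.0 L/s = 0.1600 m³/s. Load = 0.1600 m³/s × 55.88 g/m³ × 86 400 s/d = 772.5 kg/d.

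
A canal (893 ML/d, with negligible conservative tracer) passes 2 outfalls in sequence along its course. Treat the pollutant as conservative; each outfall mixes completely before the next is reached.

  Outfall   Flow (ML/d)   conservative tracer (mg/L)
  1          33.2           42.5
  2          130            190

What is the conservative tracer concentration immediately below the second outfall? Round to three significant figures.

24.7 mg/L

Outfall 1: combined Q = 926.2 ML/d; C = (893.0·0 + 33.20·42.50)/926.2 = 1.523 mg/L.
Outfall 2: combined Q = 1056 ML/d; C = (926.2·1.523 + 130.0·190.0)/1056 = 24.72 mg/L.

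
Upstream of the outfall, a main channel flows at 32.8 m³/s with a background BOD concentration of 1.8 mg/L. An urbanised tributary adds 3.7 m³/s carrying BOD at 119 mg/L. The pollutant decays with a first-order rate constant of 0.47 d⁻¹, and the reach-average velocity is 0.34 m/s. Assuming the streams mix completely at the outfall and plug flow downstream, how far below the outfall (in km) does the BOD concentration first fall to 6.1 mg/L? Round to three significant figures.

50.5 km

After mixing, C = (32.80·1.800 + 3.700·119.0) / 36.50 = 499.3/36.50 = 13.68 mg/L.
Set 13.68·exp(−k·t) = 6.1 → t = ln(13.68/6.1)/k = 148500 s = 41.24 h.
Distance = v·t = 0.34·148500 = 50480 m = 50.48 km.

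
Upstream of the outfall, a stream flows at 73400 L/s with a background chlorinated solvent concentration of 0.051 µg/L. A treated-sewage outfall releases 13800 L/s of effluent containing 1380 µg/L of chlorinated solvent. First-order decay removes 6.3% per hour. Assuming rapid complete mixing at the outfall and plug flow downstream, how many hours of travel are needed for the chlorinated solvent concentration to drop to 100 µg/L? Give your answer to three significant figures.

After mixing, C = (73400·0.05100 + 13800·1380) / 87200 = 19050000/87200 = 218.4 µg/L.
6.3%/h lost → k = −ln(1 − 0.063) = 0.06507 h⁻¹.
218.4·exp(−k·t) = 100 → t = ln(218.4/100)/k = 43230 s = 12.01 h.

12.0 h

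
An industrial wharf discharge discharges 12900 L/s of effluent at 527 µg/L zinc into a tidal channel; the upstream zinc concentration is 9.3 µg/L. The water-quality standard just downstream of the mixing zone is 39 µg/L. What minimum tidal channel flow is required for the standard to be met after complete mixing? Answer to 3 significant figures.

212000 L/s

Set C_mix = 39: (Q·9.300 + 12900·527.0) / (Q + 12900) = 39
→ Q = 12900·(527.0 − 39)/(39 − 9.300) = 212000 L/s.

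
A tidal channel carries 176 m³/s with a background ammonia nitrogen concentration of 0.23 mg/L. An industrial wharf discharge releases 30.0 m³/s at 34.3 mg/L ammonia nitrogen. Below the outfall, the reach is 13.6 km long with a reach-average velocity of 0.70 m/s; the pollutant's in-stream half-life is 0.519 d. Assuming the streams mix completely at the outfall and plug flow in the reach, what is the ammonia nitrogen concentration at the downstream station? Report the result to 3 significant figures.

3.84 mg/L

Mass balance: C = (176.0·0.2300 + 30.00·34.30) / 206.0 = 1069/206.0 = 5.192 mg/L.
Travel time t = 13.6·1000 / 0.70 = 19430 s = 5.397 h.
Half-life 0.519 d → k = ln 2 / 0.519 = 1.336 d⁻¹.
After decay, C = 5.192 × e^(−kt) = 5.192 × 0.7406 = 3.845 mg/L.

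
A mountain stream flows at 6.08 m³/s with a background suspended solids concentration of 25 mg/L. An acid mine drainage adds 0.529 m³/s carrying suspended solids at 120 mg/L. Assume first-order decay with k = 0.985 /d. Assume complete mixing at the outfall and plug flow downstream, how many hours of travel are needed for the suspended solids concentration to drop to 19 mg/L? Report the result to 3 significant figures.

Mixed concentration C = ΣQC/ΣQ = (6.080·25.00 + 0.5290·120.0) / 6.609 = 215.5/6.609 = 32.60 mg/L.
32.60·exp(−k·t) = 19 → t = ln(32.60/19)/k = 47370 s = 13.16 h.

13.2 h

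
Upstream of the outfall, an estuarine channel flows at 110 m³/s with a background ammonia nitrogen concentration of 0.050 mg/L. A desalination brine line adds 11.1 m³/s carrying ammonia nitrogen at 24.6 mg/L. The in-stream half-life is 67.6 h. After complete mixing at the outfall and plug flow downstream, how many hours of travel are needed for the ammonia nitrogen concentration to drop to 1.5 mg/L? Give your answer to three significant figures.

41.7 h

Conservation of mass: C = (110.0·0.05000 + 11.10·24.60) / 121.1 = 278.6/121.1 = 2.300 mg/L.
Half-life 67.6 h → k = ln 2 / 67.6 = 0.01025 h⁻¹ = 0.2461 d⁻¹.
2.300·exp(−k·t) = 1.5 → t = ln(2.300/1.5)/k = 150100 s = 41.70 h.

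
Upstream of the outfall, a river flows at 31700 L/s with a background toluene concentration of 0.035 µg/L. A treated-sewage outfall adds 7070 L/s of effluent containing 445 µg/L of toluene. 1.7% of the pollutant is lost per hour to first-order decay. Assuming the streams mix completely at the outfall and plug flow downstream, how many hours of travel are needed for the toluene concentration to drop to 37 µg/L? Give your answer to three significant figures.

Flow-weighted average: C = (31700·0.03500 + 7070·445.0) / 38770 = 3147000/38770 = 81.18 µg/L.
1.7%/h lost → k = −ln(1 − 0.017) = 0.01715 h⁻¹.
81.18·exp(−k·t) = 37 → t = ln(81.18/37)/k = 165000 s = 45.82 h.

45.8 h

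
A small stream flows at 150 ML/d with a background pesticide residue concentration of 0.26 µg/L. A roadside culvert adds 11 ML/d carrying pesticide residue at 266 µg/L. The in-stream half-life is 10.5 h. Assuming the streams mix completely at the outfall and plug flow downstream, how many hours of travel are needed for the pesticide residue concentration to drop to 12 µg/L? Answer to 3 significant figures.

6.49 h

Conservation of mass: C = (150.0·0.2600 + 11.00·266.0) / 161.0 = 2965/161.0 = 18.42 µg/L.
Half-life 10.5 h → k = ln 2 / 10.5 = 0.06601 h⁻¹ = 1.584 d⁻¹.
18.42·exp(−k·t) = 12 → t = ln(18.42/12)/k = 23360 s = 6.488 h.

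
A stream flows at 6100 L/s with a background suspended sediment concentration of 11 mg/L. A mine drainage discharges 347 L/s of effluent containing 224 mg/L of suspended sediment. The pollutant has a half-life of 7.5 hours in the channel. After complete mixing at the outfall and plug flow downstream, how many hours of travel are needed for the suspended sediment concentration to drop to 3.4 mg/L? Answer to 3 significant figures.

20.4 h

Mixed concentration C = ΣQC/ΣQ = (6100·11.00 + 347.0·224.0) / 6447 = 144800/6447 = 22.46 mg/L.
Half-life 7.5 h → k = ln 2 / 7.5 = 0.09242 h⁻¹ = 2.218 d⁻¹.
22.46·exp(−k·t) = 3.4 → t = ln(22.46/3.4)/k = 73550 s = 20.43 h.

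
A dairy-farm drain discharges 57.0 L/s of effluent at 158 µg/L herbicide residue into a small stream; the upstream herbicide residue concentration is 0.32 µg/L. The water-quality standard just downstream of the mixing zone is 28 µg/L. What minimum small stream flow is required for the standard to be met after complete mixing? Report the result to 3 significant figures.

268 L/s

Set C_mix = 28: (Q·0.3200 + 57.00·158.0) / (Q + 57.00) = 28
→ Q = 57.00·(158.0 − 28)/(28 − 0.3200) = 267.7 L/s.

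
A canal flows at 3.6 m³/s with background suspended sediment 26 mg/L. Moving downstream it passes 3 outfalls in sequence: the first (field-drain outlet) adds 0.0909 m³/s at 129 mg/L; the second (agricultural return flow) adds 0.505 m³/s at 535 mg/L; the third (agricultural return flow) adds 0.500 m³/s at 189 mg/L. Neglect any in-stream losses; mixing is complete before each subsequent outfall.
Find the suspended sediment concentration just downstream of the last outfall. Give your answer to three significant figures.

Outfall 1: combined Q = 3.691 m³/s; C = (3.600·26.00 + 0.09090·129.0)/3.691 = 28.54 mg/L.
Outfall 2: combined Q = 4.196 m³/s; C = (3.691·28.54 + 0.5050·535.0)/4.196 = 89.49 mg/L.
Outfall 3: combined Q = 4.696 m³/s; C = (4.196·89.49 + 0.5000·189.0)/4.696 = 100.1 mg/L.

100 mg/L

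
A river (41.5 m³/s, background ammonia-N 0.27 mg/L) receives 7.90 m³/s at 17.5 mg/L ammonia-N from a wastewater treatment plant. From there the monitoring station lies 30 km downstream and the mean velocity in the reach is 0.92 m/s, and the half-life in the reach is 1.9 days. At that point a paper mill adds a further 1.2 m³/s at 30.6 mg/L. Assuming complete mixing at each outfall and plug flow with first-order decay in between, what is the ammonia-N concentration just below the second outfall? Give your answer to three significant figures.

3.30 mg/L

Mixed concentration C = ΣQC/ΣQ = (41.50·0.2700 + 7.900·17.50) / 49.40 = 149.5/49.40 = 3.025 mg/L; combined flow 49.40 m³/s.
Travel time t = 30·1000 / 0.92 = 32610 s = 9.058 h.
Half-life 1.9 d → k = ln 2 / 1.9 = 0.3648 d⁻¹.
Decay over the reach: 3.025·exp(−kt) = 3.025·0.8714 = 2.636 mg/L.
At the second outfall, C = (49.40·2.636 + 1.200·30.60) / (49.40 + 1.200) = 3.299 mg/L.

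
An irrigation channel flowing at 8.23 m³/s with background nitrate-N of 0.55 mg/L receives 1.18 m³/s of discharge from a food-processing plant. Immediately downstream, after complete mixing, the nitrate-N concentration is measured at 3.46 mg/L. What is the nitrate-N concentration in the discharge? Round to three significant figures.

Mass balance: 8.230·0.5500 + 1.180·Cₑ = 9.410·3.460
→ Cₑ = (9.410·3.460 − 8.230·0.5500) / 1.180 = 23.76 mg/L.

23.8 mg/L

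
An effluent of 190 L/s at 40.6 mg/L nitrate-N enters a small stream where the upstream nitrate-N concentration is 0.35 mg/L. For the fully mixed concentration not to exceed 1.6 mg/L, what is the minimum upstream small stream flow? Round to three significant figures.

5930 L/s

Set C_mix = 1.6: (Q·0.3500 + 190.0·40.60) / (Q + 190.0) = 1.6
→ Q = 190.0·(40.60 − 1.6)/(1.6 − 0.3500) = 5928 L/s.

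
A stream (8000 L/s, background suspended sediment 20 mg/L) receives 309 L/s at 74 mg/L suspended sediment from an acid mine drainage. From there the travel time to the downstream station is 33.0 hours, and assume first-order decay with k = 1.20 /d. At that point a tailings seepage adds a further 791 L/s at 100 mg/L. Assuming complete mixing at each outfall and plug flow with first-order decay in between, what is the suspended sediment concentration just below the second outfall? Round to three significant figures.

Mixed concentration C = ΣQC/ΣQ = (8000·20.00 + 309.0·74.00) / 8309 = 182900/8309 = 22.01 mg/L; combined flow 8309 L/s.
First-order decay: C = 22.01·exp(−k·t) = 22.01·0.1920 = 4.227 mg/L.
At the second outfall, C = (8309·4.227 + 791.0·100.0) / (8309 + 791.0) = 12.55 mg/L.

12.6 mg/L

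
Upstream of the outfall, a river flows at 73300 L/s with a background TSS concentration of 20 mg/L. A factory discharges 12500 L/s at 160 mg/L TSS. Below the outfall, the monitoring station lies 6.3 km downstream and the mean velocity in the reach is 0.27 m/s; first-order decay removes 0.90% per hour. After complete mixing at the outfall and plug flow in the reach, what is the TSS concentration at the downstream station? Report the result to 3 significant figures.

Mixed concentration C = ΣQC/ΣQ = (73300·20.00 + 12500·160.0) / 85800 = 3466000/85800 = 40.40 mg/L.
Travel time t = 6.3·1000 / 0.27 = 23330 s = 6.481 h.
0.90%/h lost → k = −ln(1 − 0.009) = 0.009041 h⁻¹.
First-order decay: C = 40.40·exp(−k·t) = 40.40·0.9431 = 38.10 mg/L.

38.1 mg/L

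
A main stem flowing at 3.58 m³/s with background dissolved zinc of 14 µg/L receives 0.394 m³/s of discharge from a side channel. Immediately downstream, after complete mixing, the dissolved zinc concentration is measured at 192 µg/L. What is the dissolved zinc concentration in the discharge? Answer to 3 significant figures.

Mass balance: 3.580·14.00 + 0.3940·Cₑ = 3.974·192.0
→ Cₑ = (3.974·192.0 − 3.580·14.00) / 0.3940 = 1809 µg/L.

1810 µg/L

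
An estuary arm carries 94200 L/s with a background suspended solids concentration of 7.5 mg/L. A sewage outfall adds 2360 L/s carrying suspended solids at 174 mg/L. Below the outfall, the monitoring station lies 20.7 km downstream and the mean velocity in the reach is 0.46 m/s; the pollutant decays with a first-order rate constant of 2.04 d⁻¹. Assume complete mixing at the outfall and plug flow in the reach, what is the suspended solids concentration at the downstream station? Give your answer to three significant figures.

After mixing, C = (94200·7.500 + 2360·174.0) / 96560 = 1117000/96560 = 11.57 mg/L.
Travel time t = 20.7·1000 / 0.46 = 45000 s = 12.50 h.
After decay, C = 11.57 × e^(−kt) = 11.57 × 0.3456 = 3.998 mg/L.

4.00 mg/L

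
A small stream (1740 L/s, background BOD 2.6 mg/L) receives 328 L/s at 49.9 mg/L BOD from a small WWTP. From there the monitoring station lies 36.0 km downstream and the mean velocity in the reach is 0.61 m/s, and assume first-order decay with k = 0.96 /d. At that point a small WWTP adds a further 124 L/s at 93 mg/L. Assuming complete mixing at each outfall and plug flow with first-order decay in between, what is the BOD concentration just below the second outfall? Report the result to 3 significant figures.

Conservation of mass: C = (1740·2.600 + 328.0·49.90) / 2068 = 20890/2068 = 10.10 mg/L; combined flow 2068 L/s.
Travel time t = 36.0·1000 / 0.61 = 59020 s = 16.39 h.
Applying C = C₀e^(−kt): 10.10 × 0.5191 = 5.244 mg/L.
Second outfall: C = (2068·5.244 + 124.0·93.00)/2192 = 10.21 mg/L.

10.2 mg/L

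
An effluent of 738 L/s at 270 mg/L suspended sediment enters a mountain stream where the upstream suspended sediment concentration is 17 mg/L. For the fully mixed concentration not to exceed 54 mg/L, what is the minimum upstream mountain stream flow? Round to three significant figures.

4310 L/s

Set C_mix = 54: (Q·17.00 + 738.0·270.0) / (Q + 738.0) = 54
→ Q = 738.0·(270.0 − 54)/(54 − 17.00) = 4308 L/s.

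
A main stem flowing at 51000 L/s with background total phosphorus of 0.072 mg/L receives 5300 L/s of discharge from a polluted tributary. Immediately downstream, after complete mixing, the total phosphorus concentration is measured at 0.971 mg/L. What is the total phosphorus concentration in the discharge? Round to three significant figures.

Mass balance: 51000·0.07200 + 5300·Cₑ = 56300·0.9710
→ Cₑ = (56300·0.9710 − 51000·0.07200) / 5300 = 9.622 mg/L.

9.62 mg/L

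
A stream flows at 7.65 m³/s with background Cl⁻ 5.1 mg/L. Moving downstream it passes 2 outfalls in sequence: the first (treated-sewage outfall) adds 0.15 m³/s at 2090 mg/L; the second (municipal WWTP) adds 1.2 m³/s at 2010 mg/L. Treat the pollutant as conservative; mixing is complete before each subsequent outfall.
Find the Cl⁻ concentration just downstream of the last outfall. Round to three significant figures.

307 mg/L

After outfall 1: Q = 7.650 + 0.1500 = 7.800 m³/s; C = (7.650·5.100 + 0.1500·2090)/7.800 = 45.19 mg/L.
After outfall 2: Q = 7.800 + 1.200 = 9.000 m³/s; C = (7.800·45.19 + 1.200·2010)/9.000 = 307.2 mg/L.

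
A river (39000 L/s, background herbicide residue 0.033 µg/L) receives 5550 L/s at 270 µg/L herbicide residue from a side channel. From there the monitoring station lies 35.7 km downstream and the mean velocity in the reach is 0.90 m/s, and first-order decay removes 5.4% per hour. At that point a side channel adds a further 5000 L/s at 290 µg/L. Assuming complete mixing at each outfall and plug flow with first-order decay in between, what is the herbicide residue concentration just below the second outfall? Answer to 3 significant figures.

Flow-weighted average: C = (39000·0.03300 + 5550·270.0) / 44550 = 1500000/44550 = 33.67 µg/L; combined flow 44550 L/s.
Travel time t = 35.7·1000 / 0.90 = 39670 s = 11.02 h.
5.4%/h lost → k = −ln(1 − 0.054) = 0.05551 h⁻¹.
First-order decay: C = 33.67·exp(−k·t) = 33.67·0.5424 = 18.26 µg/L.
Second outfall: C = (44550·18.26 + 5000·290.0)/49550 = 45.68 µg/L.

45.7 µg/L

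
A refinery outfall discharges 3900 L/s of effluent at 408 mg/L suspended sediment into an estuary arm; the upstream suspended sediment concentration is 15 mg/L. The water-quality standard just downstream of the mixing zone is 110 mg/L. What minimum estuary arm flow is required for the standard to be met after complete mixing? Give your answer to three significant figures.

12200 L/s

Set C_mix = 110: (Q·15.00 + 3900·408.0) / (Q + 3900) = 110
→ Q = 3900·(408.0 − 110)/(110 − 15.00) = 12230 L/s.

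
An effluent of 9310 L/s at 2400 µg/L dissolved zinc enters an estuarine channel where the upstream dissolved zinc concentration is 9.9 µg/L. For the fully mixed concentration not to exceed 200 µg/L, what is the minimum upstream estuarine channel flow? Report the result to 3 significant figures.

Set C_mix = 200: (Q·9.900 + 9310·2400) / (Q + 9310) = 200
→ Q = 9310·(2400 − 200)/(200 − 9.900) = 107700 L/s.

108000 L/s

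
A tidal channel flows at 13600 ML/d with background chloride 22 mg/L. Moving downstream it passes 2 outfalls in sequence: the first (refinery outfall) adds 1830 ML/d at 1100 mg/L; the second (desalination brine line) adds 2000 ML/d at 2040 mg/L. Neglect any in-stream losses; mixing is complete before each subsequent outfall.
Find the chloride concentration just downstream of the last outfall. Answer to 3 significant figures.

Outfall 1: combined Q = 15430 ML/d; C = (13600·22.00 + 1830·1100)/15430 = 149.9 mg/L.
Outfall 2: combined Q = 17430 ML/d; C = (15430·149.9 + 2000·2040)/17430 = 366.7 mg/L.

367 mg/L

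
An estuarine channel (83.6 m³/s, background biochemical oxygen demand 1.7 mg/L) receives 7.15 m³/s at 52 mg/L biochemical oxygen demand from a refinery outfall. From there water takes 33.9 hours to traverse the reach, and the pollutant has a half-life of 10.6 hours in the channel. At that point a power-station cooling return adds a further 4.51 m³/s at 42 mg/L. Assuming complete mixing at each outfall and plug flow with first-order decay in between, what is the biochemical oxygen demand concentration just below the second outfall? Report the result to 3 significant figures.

2.58 mg/L

Conservation of mass: C = (83.60·1.700 + 7.150·52.00) / 90.75 = 513.9/90.75 = 5.663 mg/L; combined flow 90.75 m³/s.
Half-life 10.6 h → k = ln 2 / 10.6 = 0.06539 h⁻¹ = 1.569 d⁻¹.
First-order decay: C = 5.663·exp(−k·t) = 5.663·0.1090 = 0.6171 mg/L.
Second outfall: C = (90.75·0.6171 + 4.510·42.00)/95.26 = 2.576 mg/L.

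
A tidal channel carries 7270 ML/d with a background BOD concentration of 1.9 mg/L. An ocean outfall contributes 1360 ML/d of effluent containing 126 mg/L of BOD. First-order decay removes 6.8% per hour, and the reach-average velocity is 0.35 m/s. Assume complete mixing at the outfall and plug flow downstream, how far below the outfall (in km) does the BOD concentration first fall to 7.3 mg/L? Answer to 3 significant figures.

19.3 km

Mass balance: C = (7270·1.900 + 1360·126.0) / 8630 = 185200/8630 = 21.46 mg/L.
6.8%/h lost → k = −ln(1 − 0.068) = 0.07042 h⁻¹.
Set 21.46·exp(−k·t) = 7.3 → t = ln(21.46/7.3)/k = 55120 s = 15.31 h.
Distance = v·t = 0.35·55120 = 19290 m = 19.29 km.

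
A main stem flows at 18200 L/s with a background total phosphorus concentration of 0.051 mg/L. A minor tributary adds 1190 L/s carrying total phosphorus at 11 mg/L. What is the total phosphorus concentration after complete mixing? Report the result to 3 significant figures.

Mass balance: C = (18200·0.05100 + 1190·11.00) / 19390 = 14020/19390 = 0.7230 mg/L.

0.723 mg/L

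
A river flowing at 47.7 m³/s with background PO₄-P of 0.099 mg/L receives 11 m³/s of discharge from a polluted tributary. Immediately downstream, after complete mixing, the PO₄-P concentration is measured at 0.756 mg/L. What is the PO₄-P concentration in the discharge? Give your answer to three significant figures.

Mass balance: 47.70·0.09900 + 11.00·Cₑ = 58.70·0.7560
→ Cₑ = (58.70·0.7560 − 47.70·0.09900) / 11.00 = 3.605 mg/L.

3.60 mg/L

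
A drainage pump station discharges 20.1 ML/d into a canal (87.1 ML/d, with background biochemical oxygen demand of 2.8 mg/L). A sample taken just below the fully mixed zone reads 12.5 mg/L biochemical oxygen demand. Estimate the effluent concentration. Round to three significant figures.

Mass balance: 87.10·2.800 + 20.10·Cₑ = 107.2·12.50
→ Cₑ = (107.2·12.50 − 87.10·2.800) / 20.10 = 54.53 mg/L.

54.5 mg/L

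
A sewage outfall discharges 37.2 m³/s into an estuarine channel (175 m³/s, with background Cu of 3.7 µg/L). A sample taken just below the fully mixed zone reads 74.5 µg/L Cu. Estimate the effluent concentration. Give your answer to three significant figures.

Mass balance: 175.0·3.700 + 37.20·Cₑ = 212.2·74.50
→ Cₑ = (212.2·74.50 − 175.0·3.700) / 37.20 = 407.6 µg/L.

408 µg/L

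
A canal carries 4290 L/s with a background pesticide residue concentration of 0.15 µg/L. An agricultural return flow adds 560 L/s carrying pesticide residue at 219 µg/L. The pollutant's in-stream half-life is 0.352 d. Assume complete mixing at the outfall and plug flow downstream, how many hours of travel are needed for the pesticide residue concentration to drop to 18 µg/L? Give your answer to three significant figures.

4.21 h

Mass balance: C = (4290·0.1500 + 560.0·219.0) / 4850 = 123300/4850 = 25.42 µg/L.
Half-life 0.352 d → k = ln 2 / 0.352 = 1.969 d⁻¹.
25.42·exp(−k·t) = 18 → t = ln(25.42/18)/k = 15140 s = 4.206 h.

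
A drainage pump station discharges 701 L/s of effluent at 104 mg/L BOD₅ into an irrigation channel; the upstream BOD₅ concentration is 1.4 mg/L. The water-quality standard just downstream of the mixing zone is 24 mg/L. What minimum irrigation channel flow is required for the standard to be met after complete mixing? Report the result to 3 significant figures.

Set C_mix = 24: (Q·1.400 + 701.0·104.0) / (Q + 701.0) = 24
→ Q = 701.0·(104.0 − 24)/(24 − 1.400) = 2481 L/s.

2480 L/s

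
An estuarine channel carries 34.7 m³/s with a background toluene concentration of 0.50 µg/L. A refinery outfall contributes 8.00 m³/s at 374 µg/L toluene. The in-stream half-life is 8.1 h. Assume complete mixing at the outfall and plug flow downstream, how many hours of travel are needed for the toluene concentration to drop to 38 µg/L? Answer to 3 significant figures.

Mixed concentration C = ΣQC/ΣQ = (34.70·0.5000 + 8.000·374.0) / 42.70 = 3009/42.70 = 70.48 µg/L.
Half-life 8.1 h → k = ln 2 / 8.1 = 0.08557 h⁻¹ = 2.054 d⁻¹.
70.48·exp(−k·t) = 38 → t = ln(70.48/38)/k = 25990 s = 7.218 h.

7.22 h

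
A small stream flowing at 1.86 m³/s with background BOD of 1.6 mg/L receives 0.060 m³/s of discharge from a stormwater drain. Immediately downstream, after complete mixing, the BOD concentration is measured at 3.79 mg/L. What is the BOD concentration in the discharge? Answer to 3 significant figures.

Mass balance: 1.860·1.600 + 0.06000·Cₑ = 1.920·3.790
→ Cₑ = (1.920·3.790 − 1.860·1.600) / 0.06000 = 71.68 mg/L.

71.7 mg/L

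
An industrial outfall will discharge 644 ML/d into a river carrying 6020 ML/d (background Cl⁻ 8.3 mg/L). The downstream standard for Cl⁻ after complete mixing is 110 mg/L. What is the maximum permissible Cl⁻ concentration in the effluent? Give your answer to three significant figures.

1060 mg/L

At the limit, (Qr·Cr + Qe·Cₑ)/(Qr + Qe) = 110:
Cₑ = (6664·110 − 6020·8.300) / 644.0 = 1061 mg/L.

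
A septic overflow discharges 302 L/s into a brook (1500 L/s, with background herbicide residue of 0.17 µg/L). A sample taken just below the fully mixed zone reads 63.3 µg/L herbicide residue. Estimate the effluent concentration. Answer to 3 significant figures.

377 µg/L

Mass balance: 1500·0.1700 + 302.0·Cₑ = 1802·63.30
→ Cₑ = (1802·63.30 − 1500·0.1700) / 302.0 = 376.9 µg/L.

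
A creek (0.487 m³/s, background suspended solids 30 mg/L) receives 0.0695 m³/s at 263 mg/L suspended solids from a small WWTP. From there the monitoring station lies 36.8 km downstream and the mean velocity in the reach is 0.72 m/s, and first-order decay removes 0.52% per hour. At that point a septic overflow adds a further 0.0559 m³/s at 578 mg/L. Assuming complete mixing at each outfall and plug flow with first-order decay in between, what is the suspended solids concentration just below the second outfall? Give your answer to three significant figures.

Mixed concentration C = ΣQC/ΣQ = (0.4870·30.00 + 0.06950·263.0) / 0.5565 = 32.89/0.5565 = 59.10 mg/L; combined flow 0.5565 m³/s.
Travel time t = 36.8·1000 / 0.72 = 51110 s = 14.20 h.
0.52%/h lost → k = −ln(1 − 0.0052) = 0.005214 h⁻¹.
Applying C = C₀e^(−kt): 59.10 × 0.9287 = 54.88 mg/L.
Second outfall: C = (0.5565·54.88 + 0.05590·578.0)/0.6124 = 102.6 mg/L.

103 mg/L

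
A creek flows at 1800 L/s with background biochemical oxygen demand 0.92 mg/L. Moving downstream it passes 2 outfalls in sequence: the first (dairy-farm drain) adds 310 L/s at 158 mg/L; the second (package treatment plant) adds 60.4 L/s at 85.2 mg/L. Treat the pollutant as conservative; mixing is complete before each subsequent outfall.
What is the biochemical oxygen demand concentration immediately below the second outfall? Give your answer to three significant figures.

Below outfall 1: Q → 2110 L/s, C = (1800·0.9200 + 310.0·158.0)/2110 = 24.00 mg/L.
Below outfall 2: Q → 2170 L/s, C = (2110·24.00 + 60.40·85.20)/2170 = 25.70 mg/L.

25.7 mg/L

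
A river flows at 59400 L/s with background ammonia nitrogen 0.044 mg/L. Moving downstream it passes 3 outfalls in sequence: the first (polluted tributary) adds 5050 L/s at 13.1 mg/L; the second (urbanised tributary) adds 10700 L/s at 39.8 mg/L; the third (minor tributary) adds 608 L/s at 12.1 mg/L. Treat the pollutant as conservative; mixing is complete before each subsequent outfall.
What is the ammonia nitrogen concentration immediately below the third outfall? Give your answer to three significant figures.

6.63 mg/L

After outfall 1: Q = 59400 + 5050 = 64450 L/s; C = (59400·0.04400 + 5050·13.10)/64450 = 1.067 mg/L.
After outfall 2: Q = 64450 + 10700 = 75150 L/s; C = (64450·1.067 + 10700·39.80)/75150 = 6.582 mg/L.
After outfall 3: Q = 75150 + 608.0 = 75760 L/s; C = (75150·6.582 + 608.0·12.10)/75760 = 6.626 mg/L.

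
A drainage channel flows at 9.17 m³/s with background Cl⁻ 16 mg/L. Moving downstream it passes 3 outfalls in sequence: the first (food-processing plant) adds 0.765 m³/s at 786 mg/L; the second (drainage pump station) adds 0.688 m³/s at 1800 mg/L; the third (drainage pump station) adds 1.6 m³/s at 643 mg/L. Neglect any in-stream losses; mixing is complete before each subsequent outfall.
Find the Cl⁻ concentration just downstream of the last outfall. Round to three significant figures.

247 mg/L

Outfall 1: combined Q = 9.935 m³/s; C = (9.170·16.00 + 0.7650·786.0)/9.935 = 75.29 mg/L.
Outfall 2: combined Q = 10.62 m³/s; C = (9.935·75.29 + 0.6880·1800)/10.62 = 187.0 mg/L.
Outfall 3: combined Q = 12.22 m³/s; C = (10.62·187.0 + 1.600·643.0)/12.22 = 246.7 mg/L.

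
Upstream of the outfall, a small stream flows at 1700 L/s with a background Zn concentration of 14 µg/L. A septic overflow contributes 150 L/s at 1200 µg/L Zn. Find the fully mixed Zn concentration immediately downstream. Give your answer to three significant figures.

Flow-weighted average: C = (1700·14.00 + 150.0·1200) / 1850 = 203800/1850 = 110.2 µg/L.

110 µg/L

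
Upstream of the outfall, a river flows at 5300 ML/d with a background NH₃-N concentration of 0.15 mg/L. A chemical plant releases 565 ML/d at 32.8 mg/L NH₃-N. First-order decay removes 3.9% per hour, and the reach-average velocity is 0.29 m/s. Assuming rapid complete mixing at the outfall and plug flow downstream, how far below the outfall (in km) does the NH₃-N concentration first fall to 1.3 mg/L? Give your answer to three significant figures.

After mixing, C = (5300·0.1500 + 565.0·32.80) / 5865 = 19330/5865 = 3.295 mg/L.
3.9%/h lost → k = −ln(1 − 0.039) = 0.03978 h⁻¹.
Set 3.295·exp(−k·t) = 1.3 → t = ln(3.295/1.3)/k = 84170 s = 23.38 h.
Distance = v·t = 0.29·84170 = 24410 m = 24.41 km.

24.4 km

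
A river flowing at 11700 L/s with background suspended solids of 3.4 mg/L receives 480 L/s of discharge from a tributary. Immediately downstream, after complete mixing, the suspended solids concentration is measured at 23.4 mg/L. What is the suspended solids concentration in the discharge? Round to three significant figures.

511 mg/L

Mass balance: 11700·3.400 + 480.0·Cₑ = 12180·23.40
→ Cₑ = (12180·23.40 − 11700·3.400) / 480.0 = 510.9 mg/L.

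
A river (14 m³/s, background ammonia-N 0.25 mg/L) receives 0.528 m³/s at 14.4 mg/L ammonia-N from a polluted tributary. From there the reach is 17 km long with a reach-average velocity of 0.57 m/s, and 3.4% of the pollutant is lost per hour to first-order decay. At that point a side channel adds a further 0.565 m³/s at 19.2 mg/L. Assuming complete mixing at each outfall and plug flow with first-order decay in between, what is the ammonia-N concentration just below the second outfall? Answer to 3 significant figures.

1.27 mg/L

After mixing, C = (14.00·0.2500 + 0.5280·14.40) / 14.53 = 11.10/14.53 = 0.7643 mg/L; combined flow 14.53 m³/s.
Travel time t = 17·1000 / 0.57 = 29820 s = 8.285 h.
3.4%/h lost → k = −ln(1 − 0.034) = 0.03459 h⁻¹.
Applying C = C₀e^(−kt): 0.7643 × 0.7508 = 0.5738 mg/L.
Second outfall: C = (14.53·0.5738 + 0.5650·19.20)/15.09 = 1.271 mg/L.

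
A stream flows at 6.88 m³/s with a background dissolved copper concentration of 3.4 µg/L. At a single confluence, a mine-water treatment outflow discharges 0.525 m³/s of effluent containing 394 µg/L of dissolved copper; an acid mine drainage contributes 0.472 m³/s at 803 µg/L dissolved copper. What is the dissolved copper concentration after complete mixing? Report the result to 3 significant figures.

77.3 µg/L

Flow-weighted average: C = (6.880·3.400 + 0.5250·394.0 + 0.4720·803.0) / 7.877 = 609.3/7.877 = 77.35 µg/L.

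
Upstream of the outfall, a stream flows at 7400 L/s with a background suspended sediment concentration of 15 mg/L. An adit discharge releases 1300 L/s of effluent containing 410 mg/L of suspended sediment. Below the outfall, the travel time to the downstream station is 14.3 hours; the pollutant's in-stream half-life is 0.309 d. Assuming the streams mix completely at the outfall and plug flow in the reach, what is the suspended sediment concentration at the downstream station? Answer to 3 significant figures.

19.4 mg/L

Conservation of mass: C = (7400·15.00 + 1300·410.0) / 8700 = 644000/8700 = 74.02 mg/L.
Half-life 0.309 d → k = ln 2 / 0.309 = 2.243 d⁻¹.
First-order decay: C = 74.02·exp(−k·t) = 74.02·0.2627 = 19.45 mg/L.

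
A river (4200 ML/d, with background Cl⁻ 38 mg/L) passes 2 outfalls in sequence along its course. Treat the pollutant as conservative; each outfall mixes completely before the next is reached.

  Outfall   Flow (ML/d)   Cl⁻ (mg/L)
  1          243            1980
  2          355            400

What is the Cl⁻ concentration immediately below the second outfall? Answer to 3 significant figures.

163 mg/L

Outfall 1: combined Q = 4443 ML/d; C = (4200·38.00 + 243.0·1980)/4443 = 144.2 mg/L.
Outfall 2: combined Q = 4798 ML/d; C = (4443·144.2 + 355.0·400.0)/4798 = 163.1 mg/L.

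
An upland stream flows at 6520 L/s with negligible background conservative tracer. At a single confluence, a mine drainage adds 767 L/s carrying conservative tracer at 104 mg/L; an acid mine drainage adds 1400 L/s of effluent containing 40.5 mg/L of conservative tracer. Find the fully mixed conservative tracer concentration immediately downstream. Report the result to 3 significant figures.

15.7 mg/L

Mixed concentration C = ΣQC/ΣQ = (6520·0 + 767.0·104.0 + 1400·40.50) / 8687 = 136500/8687 = 15.71 mg/L.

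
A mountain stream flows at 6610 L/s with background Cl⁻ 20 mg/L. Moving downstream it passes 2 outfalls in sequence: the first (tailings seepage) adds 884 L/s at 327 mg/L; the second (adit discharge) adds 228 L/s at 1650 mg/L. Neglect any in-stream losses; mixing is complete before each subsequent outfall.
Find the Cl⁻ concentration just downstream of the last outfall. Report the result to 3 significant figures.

After outfall 1: Q = 6610 + 884.0 = 7494 L/s; C = (6610·20.00 + 884.0·327.0)/7494 = 56.21 mg/L.
After outfall 2: Q = 7494 + 228.0 = 7722 L/s; C = (7494·56.21 + 228.0·1650)/7722 = 103.3 mg/L.

103 mg/L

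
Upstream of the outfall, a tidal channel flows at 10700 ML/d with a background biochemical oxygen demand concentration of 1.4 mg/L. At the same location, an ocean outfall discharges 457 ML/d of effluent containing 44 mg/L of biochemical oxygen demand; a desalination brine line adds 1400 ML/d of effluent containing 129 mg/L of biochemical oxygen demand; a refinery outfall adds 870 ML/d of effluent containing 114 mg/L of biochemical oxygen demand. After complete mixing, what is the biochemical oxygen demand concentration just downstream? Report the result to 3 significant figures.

23.5 mg/L

Mass balance: C = (10700·1.400 + 457.0·44.00 + 1400·129.0 + 870.0·114.0) / 13430 = 314900/13430 = 23.45 mg/L.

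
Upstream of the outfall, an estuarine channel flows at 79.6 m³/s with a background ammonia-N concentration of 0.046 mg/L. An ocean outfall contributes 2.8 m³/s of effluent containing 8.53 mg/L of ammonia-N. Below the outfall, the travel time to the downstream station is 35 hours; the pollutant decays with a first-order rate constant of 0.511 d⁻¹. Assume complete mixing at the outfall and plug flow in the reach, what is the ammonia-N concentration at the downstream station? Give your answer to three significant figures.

0.159 mg/L

Mass balance: C = (79.60·0.04600 + 2.800·8.530) / 82.40 = 27.55/82.40 = 0.3343 mg/L.
Decay over the reach: 0.3343·exp(−kt) = 0.3343·0.4746 = 0.1587 mg/L.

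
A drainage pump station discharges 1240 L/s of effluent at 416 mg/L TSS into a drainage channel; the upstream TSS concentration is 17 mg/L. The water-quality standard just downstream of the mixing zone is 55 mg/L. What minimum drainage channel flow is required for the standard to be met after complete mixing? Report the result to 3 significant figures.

11800 L/s

Set C_mix = 55: (Q·17.00 + 1240·416.0) / (Q + 1240) = 55
→ Q = 1240·(416.0 − 55)/(55 − 17.00) = 11780 L/s.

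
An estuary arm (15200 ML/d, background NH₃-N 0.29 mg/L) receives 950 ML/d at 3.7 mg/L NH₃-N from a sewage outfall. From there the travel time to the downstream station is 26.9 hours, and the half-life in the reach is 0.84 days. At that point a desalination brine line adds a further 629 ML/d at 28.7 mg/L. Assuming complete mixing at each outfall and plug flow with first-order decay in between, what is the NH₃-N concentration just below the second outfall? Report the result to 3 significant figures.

Mixed concentration C = ΣQC/ΣQ = (15200·0.2900 + 950.0·3.700) / 16150 = 7923/16150 = 0.4906 mg/L; combined flow 16150 ML/d.
Half-life 0.84 d → k = ln 2 / 0.84 = 0.8252 d⁻¹.
Applying C = C₀e^(−kt): 0.4906 × 0.3966 = 0.1946 mg/L.
Second outfall: C = (16150·0.1946 + 629.0·28.70)/16780 = 1.263 mg/L.

1.26 mg/L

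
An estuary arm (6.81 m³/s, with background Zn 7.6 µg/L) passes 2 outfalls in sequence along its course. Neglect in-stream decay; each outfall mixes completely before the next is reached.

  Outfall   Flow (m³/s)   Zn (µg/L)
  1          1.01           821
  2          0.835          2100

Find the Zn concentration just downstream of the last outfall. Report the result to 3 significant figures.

Outfall 1: combined Q = 7.820 m³/s; C = (6.810·7.600 + 1.010·821.0)/7.820 = 112.7 µg/L.
Outfall 2: combined Q = 8.655 m³/s; C = (7.820·112.7 + 0.8350·2100)/8.655 = 304.4 µg/L.

304 µg/L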